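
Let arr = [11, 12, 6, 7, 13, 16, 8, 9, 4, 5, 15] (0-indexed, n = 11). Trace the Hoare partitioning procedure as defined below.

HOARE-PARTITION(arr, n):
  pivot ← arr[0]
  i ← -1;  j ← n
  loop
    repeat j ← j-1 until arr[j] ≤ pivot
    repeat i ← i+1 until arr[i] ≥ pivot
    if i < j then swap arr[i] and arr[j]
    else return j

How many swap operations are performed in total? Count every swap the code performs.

4

pivot=11
j stops at 9 (5), i stops at 0 (11); swap ⇒ [5, 12, 6, 7, 13, 16, 8, 9, 4, 11, 15]
j stops at 8 (4), i stops at 1 (12); swap ⇒ [5, 4, 6, 7, 13, 16, 8, 9, 12, 11, 15]
j stops at 7 (9), i stops at 4 (13); swap ⇒ [5, 4, 6, 7, 9, 16, 8, 13, 12, 11, 15]
j stops at 6 (8), i stops at 5 (16); swap ⇒ [5, 4, 6, 7, 9, 8, 16, 13, 12, 11, 15]
j stops at 5, i stops at 6; i≥j ⇒ return 5. arr=[5, 4, 6, 7, 9, 8, 16, 13, 12, 11, 15]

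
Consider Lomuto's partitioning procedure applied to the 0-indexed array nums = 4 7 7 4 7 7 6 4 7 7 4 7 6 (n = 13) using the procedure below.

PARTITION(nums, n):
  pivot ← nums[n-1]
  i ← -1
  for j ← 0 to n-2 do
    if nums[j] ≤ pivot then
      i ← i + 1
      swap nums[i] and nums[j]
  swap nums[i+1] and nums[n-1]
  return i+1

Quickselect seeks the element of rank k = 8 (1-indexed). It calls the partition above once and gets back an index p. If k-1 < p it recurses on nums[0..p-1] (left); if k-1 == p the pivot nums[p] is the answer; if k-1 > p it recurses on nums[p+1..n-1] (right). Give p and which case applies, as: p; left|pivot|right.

5; right

pivot=6, i=-1
j=0: 4≤6, i=0, swap(0,0) ⇒ 4 7 7 4 7 7 6 4 7 7 4 7 6
j=1: 7>6, skip
j=2: 7>6, skip
j=3: 4≤6, i=1, swap(1,3) ⇒ 4 4 7 7 7 7 6 4 7 7 4 7 6
j=4: 7>6, skip
j=5: 7>6, skip
j=6: 6≤6, i=2, swap(2,6) ⇒ 4 4 6 7 7 7 7 4 7 7 4 7 6
j=7: 4≤6, i=3, swap(3,7) ⇒ 4 4 6 4 7 7 7 7 7 7 4 7 6
j=8: 7>6, skip
j=9: 7>6, skip
j=10: 4≤6, i=4, swap(4,10) ⇒ 4 4 6 4 4 7 7 7 7 7 7 7 6
j=11: 7>6, skip
swap(5,12) ⇒ 4 4 6 4 4 6 7 7 7 7 7 7 7; return 5
p = 5; k-1 = 7 > 5 ⇒ right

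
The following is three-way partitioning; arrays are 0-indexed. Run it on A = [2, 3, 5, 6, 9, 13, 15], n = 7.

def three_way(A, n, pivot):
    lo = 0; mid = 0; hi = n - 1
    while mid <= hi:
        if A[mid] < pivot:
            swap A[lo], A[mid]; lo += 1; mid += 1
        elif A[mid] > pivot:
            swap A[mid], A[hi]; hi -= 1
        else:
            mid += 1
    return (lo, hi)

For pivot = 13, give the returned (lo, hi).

lo=0 mid=0 hi=6
2<13: swap(0,0), lo=1 mid=1 ⇒ [2, 3, 5, 6, 9, 13, 15]
3<13: swap(1,1), lo=2 mid=2 ⇒ [2, 3, 5, 6, 9, 13, 15]
5<13: swap(2,2), lo=3 mid=3 ⇒ [2, 3, 5, 6, 9, 13, 15]
6<13: swap(3,3), lo=4 mid=4 ⇒ [2, 3, 5, 6, 9, 13, 15]
9<13: swap(4,4), lo=5 mid=5 ⇒ [2, 3, 5, 6, 9, 13, 15]
13=13: mid=6
15>13: swap(6,6), hi=5 ⇒ [2, 3, 5, 6, 9, 13, 15]
done. lo=5 hi=5; A=[2, 3, 5, 6, 9, 13, 15]

(5, 5)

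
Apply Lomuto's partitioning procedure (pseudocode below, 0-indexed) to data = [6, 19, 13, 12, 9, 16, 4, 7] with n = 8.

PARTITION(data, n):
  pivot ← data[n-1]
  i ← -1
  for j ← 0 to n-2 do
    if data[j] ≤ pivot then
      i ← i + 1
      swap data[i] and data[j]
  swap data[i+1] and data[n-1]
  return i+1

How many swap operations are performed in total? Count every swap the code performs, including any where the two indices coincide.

pivot=7, i=-1
j=0: 6≤7, i=0, swap(0,0) ⇒ [6, 19, 13, 12, 9, 16, 4, 7]
j=1: 19>7, skip
j=2: 13>7, skip
j=3: 12>7, skip
j=4: 9>7, skip
j=5: 16>7, skip
j=6: 4≤7, i=1, swap(1,6) ⇒ [6, 4, 13, 12, 9, 16, 19, 7]
swap(2,7) ⇒ [6, 4, 7, 12, 9, 16, 19, 13]; return 2

3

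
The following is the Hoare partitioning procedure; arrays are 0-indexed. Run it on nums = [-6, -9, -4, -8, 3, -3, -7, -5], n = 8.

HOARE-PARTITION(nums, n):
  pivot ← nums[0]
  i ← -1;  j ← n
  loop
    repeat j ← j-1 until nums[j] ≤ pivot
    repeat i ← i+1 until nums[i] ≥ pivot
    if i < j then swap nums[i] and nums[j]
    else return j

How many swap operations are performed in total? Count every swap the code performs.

pivot = nums[0] = -6; i = -1, j = 8
j→6 (nums[6]=-7≤-6), i→0 (nums[0]=-6≥-6); i<j, swap → [-7, -9, -4, -8, 3, -3, -6, -5]
j→3 (nums[3]=-8≤-6), i→2 (nums[2]=-4≥-6); i<j, swap → [-7, -9, -8, -4, 3, -3, -6, -5]
j→2, i→3; i≥j, return j=2. nums = [-7, -9, -8, -4, 3, -3, -6, -5]

2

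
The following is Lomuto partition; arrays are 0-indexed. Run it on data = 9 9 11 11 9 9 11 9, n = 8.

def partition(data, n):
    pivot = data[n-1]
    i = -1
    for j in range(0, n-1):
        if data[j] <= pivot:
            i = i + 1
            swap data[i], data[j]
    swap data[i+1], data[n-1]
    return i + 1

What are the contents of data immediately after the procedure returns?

9 9 9 9 9 11 11 11

pivot = data[7] = 9; i = -1
j=0: data[0]=9 ≤ 9 → i=0, swap data[0],data[0] (no change) → 9 9 11 11 9 9 11 9
j=1: data[1]=9 ≤ 9 → i=1, swap data[1],data[1] (no change) → 9 9 11 11 9 9 11 9
j=2: data[2]=11 > 9 → no swap
j=3: data[3]=11 > 9 → no swap
j=4: data[4]=9 ≤ 9 → i=2, swap data[2],data[4] → 9 9 9 11 11 9 11 9
j=5: data[5]=9 ≤ 9 → i=3, swap data[3],data[5] → 9 9 9 9 11 11 11 9
j=6: data[6]=11 > 9 → no swap
final swap data[4],data[7] → 9 9 9 9 9 11 11 11; return 4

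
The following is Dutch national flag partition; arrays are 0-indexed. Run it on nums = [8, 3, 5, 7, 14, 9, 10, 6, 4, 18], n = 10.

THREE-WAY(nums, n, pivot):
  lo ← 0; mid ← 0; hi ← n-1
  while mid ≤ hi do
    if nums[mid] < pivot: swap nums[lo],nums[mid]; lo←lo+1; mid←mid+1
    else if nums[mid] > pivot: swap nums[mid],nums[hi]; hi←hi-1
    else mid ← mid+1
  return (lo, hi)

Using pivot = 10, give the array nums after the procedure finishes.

[8, 3, 5, 7, 4, 9, 6, 10, 18, 14]

lo=0 mid=0 hi=9
8<10: swap(0,0), lo=1 mid=1 ⇒ [8, 3, 5, 7, 14, 9, 10, 6, 4, 18]
3<10: swap(1,1), lo=2 mid=2 ⇒ [8, 3, 5, 7, 14, 9, 10, 6, 4, 18]
5<10: swap(2,2), lo=3 mid=3 ⇒ [8, 3, 5, 7, 14, 9, 10, 6, 4, 18]
7<10: swap(3,3), lo=4 mid=4 ⇒ [8, 3, 5, 7, 14, 9, 10, 6, 4, 18]
14>10: swap(4,9), hi=8 ⇒ [8, 3, 5, 7, 18, 9, 10, 6, 4, 14]
18>10: swap(4,8), hi=7 ⇒ [8, 3, 5, 7, 4, 9, 10, 6, 18, 14]
4<10: swap(4,4), lo=5 mid=5 ⇒ [8, 3, 5, 7, 4, 9, 10, 6, 18, 14]
9<10: swap(5,5), lo=6 mid=6 ⇒ [8, 3, 5, 7, 4, 9, 10, 6, 18, 14]
10=10: mid=7
6<10: swap(6,7), lo=7 mid=8 ⇒ [8, 3, 5, 7, 4, 9, 6, 10, 18, 14]
done. lo=7 hi=7; nums=[8, 3, 5, 7, 4, 9, 6, 10, 18, 14]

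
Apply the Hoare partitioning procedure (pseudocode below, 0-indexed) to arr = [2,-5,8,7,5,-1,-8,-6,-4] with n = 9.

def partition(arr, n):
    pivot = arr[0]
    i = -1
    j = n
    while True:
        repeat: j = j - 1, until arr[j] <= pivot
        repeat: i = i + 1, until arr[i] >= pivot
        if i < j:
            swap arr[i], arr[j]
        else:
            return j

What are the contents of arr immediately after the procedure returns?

pivot=2
j stops at 8 (-4), i stops at 0 (2); swap ⇒ [-4,-5,8,7,5,-1,-8,-6,2]
j stops at 7 (-6), i stops at 2 (8); swap ⇒ [-4,-5,-6,7,5,-1,-8,8,2]
j stops at 6 (-8), i stops at 3 (7); swap ⇒ [-4,-5,-6,-8,5,-1,7,8,2]
j stops at 5 (-1), i stops at 4 (5); swap ⇒ [-4,-5,-6,-8,-1,5,7,8,2]
j stops at 4, i stops at 5; i≥j ⇒ return 4. arr=[-4,-5,-6,-8,-1,5,7,8,2]

[-4,-5,-6,-8,-1,5,7,8,2]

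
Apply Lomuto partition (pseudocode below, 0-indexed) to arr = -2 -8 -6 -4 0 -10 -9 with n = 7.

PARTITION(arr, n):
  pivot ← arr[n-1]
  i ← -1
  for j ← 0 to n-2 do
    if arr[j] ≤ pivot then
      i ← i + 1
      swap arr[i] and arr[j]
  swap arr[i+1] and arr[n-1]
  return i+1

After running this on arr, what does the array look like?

pivot=-9, i=-1
j=0: -2>-9, skip
j=1: -8>-9, skip
j=2: -6>-9, skip
j=3: -4>-9, skip
j=4: 0>-9, skip
j=5: -10≤-9, i=0, swap(0,5) ⇒ -10 -8 -6 -4 0 -2 -9
swap(1,6) ⇒ -10 -9 -6 -4 0 -2 -8; return 1

-10 -9 -6 -4 0 -2 -8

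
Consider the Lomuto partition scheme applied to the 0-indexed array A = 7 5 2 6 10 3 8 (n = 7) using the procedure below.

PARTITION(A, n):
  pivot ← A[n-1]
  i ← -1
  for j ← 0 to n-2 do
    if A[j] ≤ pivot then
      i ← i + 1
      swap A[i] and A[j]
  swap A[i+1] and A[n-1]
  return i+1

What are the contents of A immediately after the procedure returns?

pivot=8, i=-1
j=0: 7≤8, i=0, swap(0,0) ⇒ 7 5 2 6 10 3 8
j=1: 5≤8, i=1, swap(1,1) ⇒ 7 5 2 6 10 3 8
j=2: 2≤8, i=2, swap(2,2) ⇒ 7 5 2 6 10 3 8
j=3: 6≤8, i=3, swap(3,3) ⇒ 7 5 2 6 10 3 8
j=4: 10>8, skip
j=5: 3≤8, i=4, swap(4,5) ⇒ 7 5 2 6 3 10 8
swap(5,6) ⇒ 7 5 2 6 3 8 10; return 5

7 5 2 6 3 8 10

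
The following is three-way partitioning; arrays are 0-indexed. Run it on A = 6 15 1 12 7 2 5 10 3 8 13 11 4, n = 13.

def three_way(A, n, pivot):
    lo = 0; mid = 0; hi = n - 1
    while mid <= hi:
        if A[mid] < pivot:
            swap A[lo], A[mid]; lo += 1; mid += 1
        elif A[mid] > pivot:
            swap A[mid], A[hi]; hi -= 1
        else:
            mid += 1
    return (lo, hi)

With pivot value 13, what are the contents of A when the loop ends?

6 4 1 12 7 2 5 10 3 8 11 13 15

lo=0 mid=0 hi=12
6<13: swap(0,0), lo=1 mid=1 ⇒ 6 15 1 12 7 2 5 10 3 8 13 11 4
15>13: swap(1,12), hi=11 ⇒ 6 4 1 12 7 2 5 10 3 8 13 11 15
4<13: swap(1,1), lo=2 mid=2 ⇒ 6 4 1 12 7 2 5 10 3 8 13 11 15
1<13: swap(2,2), lo=3 mid=3 ⇒ 6 4 1 12 7 2 5 10 3 8 13 11 15
12<13: swap(3,3), lo=4 mid=4 ⇒ 6 4 1 12 7 2 5 10 3 8 13 11 15
7<13: swap(4,4), lo=5 mid=5 ⇒ 6 4 1 12 7 2 5 10 3 8 13 11 15
2<13: swap(5,5), lo=6 mid=6 ⇒ 6 4 1 12 7 2 5 10 3 8 13 11 15
5<13: swap(6,6), lo=7 mid=7 ⇒ 6 4 1 12 7 2 5 10 3 8 13 11 15
10<13: swap(7,7), lo=8 mid=8 ⇒ 6 4 1 12 7 2 5 10 3 8 13 11 15
3<13: swap(8,8), lo=9 mid=9 ⇒ 6 4 1 12 7 2 5 10 3 8 13 11 15
8<13: swap(9,9), lo=10 mid=10 ⇒ 6 4 1 12 7 2 5 10 3 8 13 11 15
13=13: mid=11
11<13: swap(10,11), lo=11 mid=12 ⇒ 6 4 1 12 7 2 5 10 3 8 11 13 15
done. lo=11 hi=11; A=6 4 1 12 7 2 5 10 3 8 11 13 15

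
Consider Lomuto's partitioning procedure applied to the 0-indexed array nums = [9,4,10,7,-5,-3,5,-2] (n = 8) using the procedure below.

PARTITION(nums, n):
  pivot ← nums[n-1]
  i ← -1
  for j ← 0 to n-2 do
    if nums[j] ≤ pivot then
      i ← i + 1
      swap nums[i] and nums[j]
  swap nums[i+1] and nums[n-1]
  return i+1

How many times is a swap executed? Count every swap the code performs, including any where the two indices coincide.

3

pivot = nums[7] = -2; i = -1
j=0: nums[0]=9 > -2 → no swap
j=1: nums[1]=4 > -2 → no swap
j=2: nums[2]=10 > -2 → no swap
j=3: nums[3]=7 > -2 → no swap
j=4: nums[4]=-5 ≤ -2 → i=0, swap nums[0],nums[4] → [-5,4,10,7,9,-3,5,-2]
j=5: nums[5]=-3 ≤ -2 → i=1, swap nums[1],nums[5] → [-5,-3,10,7,9,4,5,-2]
j=6: nums[6]=5 > -2 → no swap
final swap nums[2],nums[7] → [-5,-3,-2,7,9,4,5,10]; return 2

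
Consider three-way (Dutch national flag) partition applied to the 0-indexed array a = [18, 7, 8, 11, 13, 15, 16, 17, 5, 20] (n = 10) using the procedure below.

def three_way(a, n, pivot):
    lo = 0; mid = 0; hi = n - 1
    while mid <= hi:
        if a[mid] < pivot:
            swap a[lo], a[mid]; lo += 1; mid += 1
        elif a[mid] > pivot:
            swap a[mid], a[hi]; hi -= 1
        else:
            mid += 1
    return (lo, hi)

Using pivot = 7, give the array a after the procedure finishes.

[5, 7, 11, 13, 15, 16, 17, 8, 20, 18]

pivot = 7; lo=0, mid=0, hi=9
a[mid]=18>7: swap a[0],a[9]; hi=8 → [20, 7, 8, 11, 13, 15, 16, 17, 5, 18]
a[mid]=20>7: swap a[0],a[8]; hi=7 → [5, 7, 8, 11, 13, 15, 16, 17, 20, 18]
a[mid]=5<7: swap a[0],a[0]; lo=1,mid=1 → [5, 7, 8, 11, 13, 15, 16, 17, 20, 18]
a[mid]=7=7: mid=2
a[mid]=8>7: swap a[2],a[7]; hi=6 → [5, 7, 17, 11, 13, 15, 16, 8, 20, 18]
a[mid]=17>7: swap a[2],a[6]; hi=5 → [5, 7, 16, 11, 13, 15, 17, 8, 20, 18]
a[mid]=16>7: swap a[2],a[5]; hi=4 → [5, 7, 15, 11, 13, 16, 17, 8, 20, 18]
a[mid]=15>7: swap a[2],a[4]; hi=3 → [5, 7, 13, 11, 15, 16, 17, 8, 20, 18]
a[mid]=13>7: swap a[2],a[3]; hi=2 → [5, 7, 11, 13, 15, 16, 17, 8, 20, 18]
a[mid]=11>7: swap a[2],a[2]; hi=1 → [5, 7, 11, 13, 15, 16, 17, 8, 20, 18]
end: lo=1, hi=1; a = [5, 7, 11, 13, 15, 16, 17, 8, 20, 18]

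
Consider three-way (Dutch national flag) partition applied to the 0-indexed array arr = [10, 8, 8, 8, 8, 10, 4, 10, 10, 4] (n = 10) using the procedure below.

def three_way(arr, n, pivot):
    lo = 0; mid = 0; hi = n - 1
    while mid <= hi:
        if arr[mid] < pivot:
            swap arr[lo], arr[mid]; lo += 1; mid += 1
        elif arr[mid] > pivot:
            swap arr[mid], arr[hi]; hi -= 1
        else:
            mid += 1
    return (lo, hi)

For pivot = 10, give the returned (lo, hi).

(6, 9)

pivot = 10; lo=0, mid=0, hi=9
arr[mid]=10=10: mid=1
arr[mid]=8<10: swap arr[0],arr[1]; lo=1,mid=2 → [8, 10, 8, 8, 8, 10, 4, 10, 10, 4]
arr[mid]=8<10: swap arr[1],arr[2]; lo=2,mid=3 → [8, 8, 10, 8, 8, 10, 4, 10, 10, 4]
arr[mid]=8<10: swap arr[2],arr[3]; lo=3,mid=4 → [8, 8, 8, 10, 8, 10, 4, 10, 10, 4]
arr[mid]=8<10: swap arr[3],arr[4]; lo=4,mid=5 → [8, 8, 8, 8, 10, 10, 4, 10, 10, 4]
arr[mid]=10=10: mid=6
arr[mid]=4<10: swap arr[4],arr[6]; lo=5,mid=7 → [8, 8, 8, 8, 4, 10, 10, 10, 10, 4]
arr[mid]=10=10: mid=8
arr[mid]=10=10: mid=9
arr[mid]=4<10: swap arr[5],arr[9]; lo=6,mid=10 → [8, 8, 8, 8, 4, 4, 10, 10, 10, 10]
end: lo=6, hi=9; arr = [8, 8, 8, 8, 4, 4, 10, 10, 10, 10]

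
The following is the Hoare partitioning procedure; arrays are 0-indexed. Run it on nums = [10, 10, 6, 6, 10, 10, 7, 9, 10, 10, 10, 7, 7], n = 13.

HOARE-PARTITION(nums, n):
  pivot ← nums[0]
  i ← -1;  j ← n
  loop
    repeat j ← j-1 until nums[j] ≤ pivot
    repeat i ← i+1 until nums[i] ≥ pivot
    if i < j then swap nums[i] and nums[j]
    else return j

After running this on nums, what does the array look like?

pivot=10
j stops at 12 (7), i stops at 0 (10); swap ⇒ [7, 10, 6, 6, 10, 10, 7, 9, 10, 10, 10, 7, 10]
j stops at 11 (7), i stops at 1 (10); swap ⇒ [7, 7, 6, 6, 10, 10, 7, 9, 10, 10, 10, 10, 10]
j stops at 10 (10), i stops at 4 (10); swap ⇒ [7, 7, 6, 6, 10, 10, 7, 9, 10, 10, 10, 10, 10]
j stops at 9 (10), i stops at 5 (10); swap ⇒ [7, 7, 6, 6, 10, 10, 7, 9, 10, 10, 10, 10, 10]
j stops at 8, i stops at 8; i≥j ⇒ return 8. nums=[7, 7, 6, 6, 10, 10, 7, 9, 10, 10, 10, 10, 10]

[7, 7, 6, 6, 10, 10, 7, 9, 10, 10, 10, 10, 10]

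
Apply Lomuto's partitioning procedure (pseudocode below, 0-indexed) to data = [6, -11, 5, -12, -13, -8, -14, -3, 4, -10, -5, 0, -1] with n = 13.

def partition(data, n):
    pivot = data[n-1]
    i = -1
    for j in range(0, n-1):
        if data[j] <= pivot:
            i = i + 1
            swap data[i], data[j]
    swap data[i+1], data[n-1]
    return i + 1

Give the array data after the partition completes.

[-11, -12, -13, -8, -14, -3, -10, -5, -1, 5, 6, 0, 4]

pivot=-1, i=-1
j=0: 6>-1, skip
j=1: -11≤-1, i=0, swap(0,1) ⇒ [-11, 6, 5, -12, -13, -8, -14, -3, 4, -10, -5, 0, -1]
j=2: 5>-1, skip
j=3: -12≤-1, i=1, swap(1,3) ⇒ [-11, -12, 5, 6, -13, -8, -14, -3, 4, -10, -5, 0, -1]
j=4: -13≤-1, i=2, swap(2,4) ⇒ [-11, -12, -13, 6, 5, -8, -14, -3, 4, -10, -5, 0, -1]
j=5: -8≤-1, i=3, swap(3,5) ⇒ [-11, -12, -13, -8, 5, 6, -14, -3, 4, -10, -5, 0, -1]
j=6: -14≤-1, i=4, swap(4,6) ⇒ [-11, -12, -13, -8, -14, 6, 5, -3, 4, -10, -5, 0, -1]
j=7: -3≤-1, i=5, swap(5,7) ⇒ [-11, -12, -13, -8, -14, -3, 5, 6, 4, -10, -5, 0, -1]
j=8: 4>-1, skip
j=9: -10≤-1, i=6, swap(6,9) ⇒ [-11, -12, -13, -8, -14, -3, -10, 6, 4, 5, -5, 0, -1]
j=10: -5≤-1, i=7, swap(7,10) ⇒ [-11, -12, -13, -8, -14, -3, -10, -5, 4, 5, 6, 0, -1]
j=11: 0>-1, skip
swap(8,12) ⇒ [-11, -12, -13, -8, -14, -3, -10, -5, -1, 5, 6, 0, 4]; return 8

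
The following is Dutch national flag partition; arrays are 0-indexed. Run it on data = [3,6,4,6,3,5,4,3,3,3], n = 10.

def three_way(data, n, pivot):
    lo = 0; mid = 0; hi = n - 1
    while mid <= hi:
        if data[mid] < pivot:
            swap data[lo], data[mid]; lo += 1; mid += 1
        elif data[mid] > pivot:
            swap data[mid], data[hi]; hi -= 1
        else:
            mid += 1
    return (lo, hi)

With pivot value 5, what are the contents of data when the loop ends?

[3,3,4,3,3,4,3,5,6,6]

pivot = 5; lo=0, mid=0, hi=9
data[mid]=3<5: swap data[0],data[0]; lo=1,mid=1 → [3,6,4,6,3,5,4,3,3,3]
data[mid]=6>5: swap data[1],data[9]; hi=8 → [3,3,4,6,3,5,4,3,3,6]
data[mid]=3<5: swap data[1],data[1]; lo=2,mid=2 → [3,3,4,6,3,5,4,3,3,6]
data[mid]=4<5: swap data[2],data[2]; lo=3,mid=3 → [3,3,4,6,3,5,4,3,3,6]
data[mid]=6>5: swap data[3],data[8]; hi=7 → [3,3,4,3,3,5,4,3,6,6]
data[mid]=3<5: swap data[3],data[3]; lo=4,mid=4 → [3,3,4,3,3,5,4,3,6,6]
data[mid]=3<5: swap data[4],data[4]; lo=5,mid=5 → [3,3,4,3,3,5,4,3,6,6]
data[mid]=5=5: mid=6
data[mid]=4<5: swap data[5],data[6]; lo=6,mid=7 → [3,3,4,3,3,4,5,3,6,6]
data[mid]=3<5: swap data[6],data[7]; lo=7,mid=8 → [3,3,4,3,3,4,3,5,6,6]
end: lo=7, hi=7; data = [3,3,4,3,3,4,3,5,6,6]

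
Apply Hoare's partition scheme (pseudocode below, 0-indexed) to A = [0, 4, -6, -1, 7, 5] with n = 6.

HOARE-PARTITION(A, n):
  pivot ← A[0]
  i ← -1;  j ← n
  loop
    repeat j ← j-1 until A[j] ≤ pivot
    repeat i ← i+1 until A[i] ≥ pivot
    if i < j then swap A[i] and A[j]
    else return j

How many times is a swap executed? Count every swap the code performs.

pivot = A[0] = 0; i = -1, j = 6
j→3 (A[3]=-1≤0), i→0 (A[0]=0≥0); i<j, swap → [-1, 4, -6, 0, 7, 5]
j→2 (A[2]=-6≤0), i→1 (A[1]=4≥0); i<j, swap → [-1, -6, 4, 0, 7, 5]
j→1, i→2; i≥j, return j=1. A = [-1, -6, 4, 0, 7, 5]

2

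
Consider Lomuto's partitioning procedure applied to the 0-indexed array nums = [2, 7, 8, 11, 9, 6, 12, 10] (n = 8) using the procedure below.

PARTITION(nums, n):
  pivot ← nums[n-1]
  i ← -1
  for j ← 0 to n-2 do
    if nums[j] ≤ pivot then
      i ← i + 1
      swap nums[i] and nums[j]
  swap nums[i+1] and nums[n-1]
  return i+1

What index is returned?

pivot = nums[7] = 10; i = -1
j=0: nums[0]=2 ≤ 10 → i=0, swap nums[0],nums[0] (no change) → [2, 7, 8, 11, 9, 6, 12, 10]
j=1: nums[1]=7 ≤ 10 → i=1, swap nums[1],nums[1] (no change) → [2, 7, 8, 11, 9, 6, 12, 10]
j=2: nums[2]=8 ≤ 10 → i=2, swap nums[2],nums[2] (no change) → [2, 7, 8, 11, 9, 6, 12, 10]
j=3: nums[3]=11 > 10 → no swap
j=4: nums[4]=9 ≤ 10 → i=3, swap nums[3],nums[4] → [2, 7, 8, 9, 11, 6, 12, 10]
j=5: nums[5]=6 ≤ 10 → i=4, swap nums[4],nums[5] → [2, 7, 8, 9, 6, 11, 12, 10]
j=6: nums[6]=12 > 10 → no swap
final swap nums[5],nums[7] → [2, 7, 8, 9, 6, 10, 12, 11]; return 5

5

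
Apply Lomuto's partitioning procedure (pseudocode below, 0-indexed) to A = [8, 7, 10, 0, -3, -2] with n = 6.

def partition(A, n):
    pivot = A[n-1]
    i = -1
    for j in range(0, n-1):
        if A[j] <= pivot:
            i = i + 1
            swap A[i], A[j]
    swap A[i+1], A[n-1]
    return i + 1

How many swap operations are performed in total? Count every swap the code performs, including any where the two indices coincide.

2

pivot=-2, i=-1
j=0: 8>-2, skip
j=1: 7>-2, skip
j=2: 10>-2, skip
j=3: 0>-2, skip
j=4: -3≤-2, i=0, swap(0,4) ⇒ [-3, 7, 10, 0, 8, -2]
swap(1,5) ⇒ [-3, -2, 10, 0, 8, 7]; return 1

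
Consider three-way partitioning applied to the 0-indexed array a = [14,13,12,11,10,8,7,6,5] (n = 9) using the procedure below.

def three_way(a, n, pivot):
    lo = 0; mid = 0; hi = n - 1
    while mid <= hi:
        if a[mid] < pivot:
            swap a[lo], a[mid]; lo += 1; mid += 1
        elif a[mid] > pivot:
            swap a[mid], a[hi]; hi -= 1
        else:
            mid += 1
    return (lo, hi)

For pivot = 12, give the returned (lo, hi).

(6, 6)

pivot = 12; lo=0, mid=0, hi=8
a[mid]=14>12: swap a[0],a[8]; hi=7 → [5,13,12,11,10,8,7,6,14]
a[mid]=5<12: swap a[0],a[0]; lo=1,mid=1 → [5,13,12,11,10,8,7,6,14]
a[mid]=13>12: swap a[1],a[7]; hi=6 → [5,6,12,11,10,8,7,13,14]
a[mid]=6<12: swap a[1],a[1]; lo=2,mid=2 → [5,6,12,11,10,8,7,13,14]
a[mid]=12=12: mid=3
a[mid]=11<12: swap a[2],a[3]; lo=3,mid=4 → [5,6,11,12,10,8,7,13,14]
a[mid]=10<12: swap a[3],a[4]; lo=4,mid=5 → [5,6,11,10,12,8,7,13,14]
a[mid]=8<12: swap a[4],a[5]; lo=5,mid=6 → [5,6,11,10,8,12,7,13,14]
a[mid]=7<12: swap a[5],a[6]; lo=6,mid=7 → [5,6,11,10,8,7,12,13,14]
end: lo=6, hi=6; a = [5,6,11,10,8,7,12,13,14]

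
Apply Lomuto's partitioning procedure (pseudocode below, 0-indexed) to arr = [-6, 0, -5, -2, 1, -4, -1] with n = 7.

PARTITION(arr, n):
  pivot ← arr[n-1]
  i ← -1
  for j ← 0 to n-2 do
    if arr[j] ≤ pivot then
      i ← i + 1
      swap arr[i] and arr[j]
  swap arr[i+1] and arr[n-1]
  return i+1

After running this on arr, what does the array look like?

pivot = arr[6] = -1; i = -1
j=0: arr[0]=-6 ≤ -1 → i=0, swap arr[0],arr[0] (no change) → [-6, 0, -5, -2, 1, -4, -1]
j=1: arr[1]=0 > -1 → no swap
j=2: arr[2]=-5 ≤ -1 → i=1, swap arr[1],arr[2] → [-6, -5, 0, -2, 1, -4, -1]
j=3: arr[3]=-2 ≤ -1 → i=2, swap arr[2],arr[3] → [-6, -5, -2, 0, 1, -4, -1]
j=4: arr[4]=1 > -1 → no swap
j=5: arr[5]=-4 ≤ -1 → i=3, swap arr[3],arr[5] → [-6, -5, -2, -4, 1, 0, -1]
final swap arr[4],arr[6] → [-6, -5, -2, -4, -1, 0, 1]; return 4

[-6, -5, -2, -4, -1, 0, 1]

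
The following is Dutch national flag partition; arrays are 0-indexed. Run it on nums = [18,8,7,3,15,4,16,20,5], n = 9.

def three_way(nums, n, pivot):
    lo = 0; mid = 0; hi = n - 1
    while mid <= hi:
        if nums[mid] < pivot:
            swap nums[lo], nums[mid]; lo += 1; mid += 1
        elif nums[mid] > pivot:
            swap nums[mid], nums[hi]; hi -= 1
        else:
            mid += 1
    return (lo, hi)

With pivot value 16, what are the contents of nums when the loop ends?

[5,8,7,3,15,4,16,20,18]

pivot = 16; lo=0, mid=0, hi=8
nums[mid]=18>16: swap nums[0],nums[8]; hi=7 → [5,8,7,3,15,4,16,20,18]
nums[mid]=5<16: swap nums[0],nums[0]; lo=1,mid=1 → [5,8,7,3,15,4,16,20,18]
nums[mid]=8<16: swap nums[1],nums[1]; lo=2,mid=2 → [5,8,7,3,15,4,16,20,18]
nums[mid]=7<16: swap nums[2],nums[2]; lo=3,mid=3 → [5,8,7,3,15,4,16,20,18]
nums[mid]=3<16: swap nums[3],nums[3]; lo=4,mid=4 → [5,8,7,3,15,4,16,20,18]
nums[mid]=15<16: swap nums[4],nums[4]; lo=5,mid=5 → [5,8,7,3,15,4,16,20,18]
nums[mid]=4<16: swap nums[5],nums[5]; lo=6,mid=6 → [5,8,7,3,15,4,16,20,18]
nums[mid]=16=16: mid=7
nums[mid]=20>16: swap nums[7],nums[7]; hi=6 → [5,8,7,3,15,4,16,20,18]
end: lo=6, hi=6; nums = [5,8,7,3,15,4,16,20,18]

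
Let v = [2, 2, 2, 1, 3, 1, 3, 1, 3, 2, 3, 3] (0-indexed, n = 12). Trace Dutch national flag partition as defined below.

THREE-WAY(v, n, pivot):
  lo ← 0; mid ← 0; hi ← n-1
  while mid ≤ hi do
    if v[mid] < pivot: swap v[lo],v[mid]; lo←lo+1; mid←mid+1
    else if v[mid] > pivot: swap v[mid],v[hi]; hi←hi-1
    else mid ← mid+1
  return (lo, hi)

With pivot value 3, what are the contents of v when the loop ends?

lo=0 mid=0 hi=11
2<3: swap(0,0), lo=1 mid=1 ⇒ [2, 2, 2, 1, 3, 1, 3, 1, 3, 2, 3, 3]
2<3: swap(1,1), lo=2 mid=2 ⇒ [2, 2, 2, 1, 3, 1, 3, 1, 3, 2, 3, 3]
2<3: swap(2,2), lo=3 mid=3 ⇒ [2, 2, 2, 1, 3, 1, 3, 1, 3, 2, 3, 3]
1<3: swap(3,3), lo=4 mid=4 ⇒ [2, 2, 2, 1, 3, 1, 3, 1, 3, 2, 3, 3]
3=3: mid=5
1<3: swap(4,5), lo=5 mid=6 ⇒ [2, 2, 2, 1, 1, 3, 3, 1, 3, 2, 3, 3]
3=3: mid=7
1<3: swap(5,7), lo=6 mid=8 ⇒ [2, 2, 2, 1, 1, 1, 3, 3, 3, 2, 3, 3]
3=3: mid=9
2<3: swap(6,9), lo=7 mid=10 ⇒ [2, 2, 2, 1, 1, 1, 2, 3, 3, 3, 3, 3]
3=3: mid=11
3=3: mid=12
done. lo=7 hi=11; v=[2, 2, 2, 1, 1, 1, 2, 3, 3, 3, 3, 3]

[2, 2, 2, 1, 1, 1, 2, 3, 3, 3, 3, 3]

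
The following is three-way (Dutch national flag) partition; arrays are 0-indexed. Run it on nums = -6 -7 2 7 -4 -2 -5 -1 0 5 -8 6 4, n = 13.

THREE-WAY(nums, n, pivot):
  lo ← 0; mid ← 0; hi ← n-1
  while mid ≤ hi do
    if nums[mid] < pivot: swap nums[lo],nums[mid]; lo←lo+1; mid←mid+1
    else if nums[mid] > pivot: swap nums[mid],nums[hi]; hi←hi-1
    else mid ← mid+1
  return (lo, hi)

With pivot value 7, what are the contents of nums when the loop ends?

-6 -7 2 -4 -2 -5 -1 0 5 -8 6 4 7

lo=0 mid=0 hi=12
-6<7: swap(0,0), lo=1 mid=1 ⇒ -6 -7 2 7 -4 -2 -5 -1 0 5 -8 6 4
-7<7: swap(1,1), lo=2 mid=2 ⇒ -6 -7 2 7 -4 -2 -5 -1 0 5 -8 6 4
2<7: swap(2,2), lo=3 mid=3 ⇒ -6 -7 2 7 -4 -2 -5 -1 0 5 -8 6 4
7=7: mid=4
-4<7: swap(3,4), lo=4 mid=5 ⇒ -6 -7 2 -4 7 -2 -5 -1 0 5 -8 6 4
-2<7: swap(4,5), lo=5 mid=6 ⇒ -6 -7 2 -4 -2 7 -5 -1 0 5 -8 6 4
-5<7: swap(5,6), lo=6 mid=7 ⇒ -6 -7 2 -4 -2 -5 7 -1 0 5 -8 6 4
-1<7: swap(6,7), lo=7 mid=8 ⇒ -6 -7 2 -4 -2 -5 -1 7 0 5 -8 6 4
0<7: swap(7,8), lo=8 mid=9 ⇒ -6 -7 2 -4 -2 -5 -1 0 7 5 -8 6 4
5<7: swap(8,9), lo=9 mid=10 ⇒ -6 -7 2 -4 -2 -5 -1 0 5 7 -8 6 4
-8<7: swap(9,10), lo=10 mid=11 ⇒ -6 -7 2 -4 -2 -5 -1 0 5 -8 7 6 4
6<7: swap(10,11), lo=11 mid=12 ⇒ -6 -7 2 -4 -2 -5 -1 0 5 -8 6 7 4
4<7: swap(11,12), lo=12 mid=13 ⇒ -6 -7 2 -4 -2 -5 -1 0 5 -8 6 4 7
done. lo=12 hi=12; nums=-6 -7 2 -4 -2 -5 -1 0 5 -8 6 4 7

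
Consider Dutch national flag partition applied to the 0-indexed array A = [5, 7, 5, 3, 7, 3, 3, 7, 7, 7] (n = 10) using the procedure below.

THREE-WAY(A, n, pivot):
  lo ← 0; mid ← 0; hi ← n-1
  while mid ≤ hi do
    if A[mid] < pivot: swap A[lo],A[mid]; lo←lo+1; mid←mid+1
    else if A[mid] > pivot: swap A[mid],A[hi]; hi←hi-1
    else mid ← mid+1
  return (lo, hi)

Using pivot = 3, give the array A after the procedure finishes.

[3, 3, 3, 7, 5, 7, 7, 7, 7, 5]

lo=0 mid=0 hi=9
5>3: swap(0,9), hi=8 ⇒ [7, 7, 5, 3, 7, 3, 3, 7, 7, 5]
7>3: swap(0,8), hi=7 ⇒ [7, 7, 5, 3, 7, 3, 3, 7, 7, 5]
7>3: swap(0,7), hi=6 ⇒ [7, 7, 5, 3, 7, 3, 3, 7, 7, 5]
7>3: swap(0,6), hi=5 ⇒ [3, 7, 5, 3, 7, 3, 7, 7, 7, 5]
3=3: mid=1
7>3: swap(1,5), hi=4 ⇒ [3, 3, 5, 3, 7, 7, 7, 7, 7, 5]
3=3: mid=2
5>3: swap(2,4), hi=3 ⇒ [3, 3, 7, 3, 5, 7, 7, 7, 7, 5]
7>3: swap(2,3), hi=2 ⇒ [3, 3, 3, 7, 5, 7, 7, 7, 7, 5]
3=3: mid=3
done. lo=0 hi=2; A=[3, 3, 3, 7, 5, 7, 7, 7, 7, 5]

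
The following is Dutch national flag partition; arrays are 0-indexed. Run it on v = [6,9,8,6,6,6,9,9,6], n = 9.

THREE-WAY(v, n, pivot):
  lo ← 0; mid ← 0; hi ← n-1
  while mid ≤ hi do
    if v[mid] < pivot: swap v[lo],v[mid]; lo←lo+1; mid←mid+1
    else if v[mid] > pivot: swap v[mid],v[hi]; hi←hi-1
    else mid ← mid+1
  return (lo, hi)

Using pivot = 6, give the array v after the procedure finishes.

pivot = 6; lo=0, mid=0, hi=8
v[mid]=6=6: mid=1
v[mid]=9>6: swap v[1],v[8]; hi=7 → [6,6,8,6,6,6,9,9,9]
v[mid]=6=6: mid=2
v[mid]=8>6: swap v[2],v[7]; hi=6 → [6,6,9,6,6,6,9,8,9]
v[mid]=9>6: swap v[2],v[6]; hi=5 → [6,6,9,6,6,6,9,8,9]
v[mid]=9>6: swap v[2],v[5]; hi=4 → [6,6,6,6,6,9,9,8,9]
v[mid]=6=6: mid=3
v[mid]=6=6: mid=4
v[mid]=6=6: mid=5
end: lo=0, hi=4; v = [6,6,6,6,6,9,9,8,9]

[6,6,6,6,6,9,9,8,9]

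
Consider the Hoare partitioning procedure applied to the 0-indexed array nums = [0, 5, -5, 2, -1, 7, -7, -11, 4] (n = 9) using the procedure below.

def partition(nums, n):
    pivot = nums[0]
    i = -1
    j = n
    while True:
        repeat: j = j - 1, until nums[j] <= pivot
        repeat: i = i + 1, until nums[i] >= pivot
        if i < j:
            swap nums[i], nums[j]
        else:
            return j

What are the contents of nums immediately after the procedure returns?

pivot = nums[0] = 0; i = -1, j = 9
j→7 (nums[7]=-11≤0), i→0 (nums[0]=0≥0); i<j, swap → [-11, 5, -5, 2, -1, 7, -7, 0, 4]
j→6 (nums[6]=-7≤0), i→1 (nums[1]=5≥0); i<j, swap → [-11, -7, -5, 2, -1, 7, 5, 0, 4]
j→4 (nums[4]=-1≤0), i→3 (nums[3]=2≥0); i<j, swap → [-11, -7, -5, -1, 2, 7, 5, 0, 4]
j→3, i→4; i≥j, return j=3. nums = [-11, -7, -5, -1, 2, 7, 5, 0, 4]

[-11, -7, -5, -1, 2, 7, 5, 0, 4]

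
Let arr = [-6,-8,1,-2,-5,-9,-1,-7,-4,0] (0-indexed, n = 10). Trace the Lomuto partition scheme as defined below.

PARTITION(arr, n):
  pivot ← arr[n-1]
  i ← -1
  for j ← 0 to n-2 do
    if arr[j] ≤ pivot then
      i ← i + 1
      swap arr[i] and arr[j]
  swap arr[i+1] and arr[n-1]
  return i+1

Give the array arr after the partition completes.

pivot = arr[9] = 0; i = -1
j=0: arr[0]=-6 ≤ 0 → i=0, swap arr[0],arr[0] (no change) → [-6,-8,1,-2,-5,-9,-1,-7,-4,0]
j=1: arr[1]=-8 ≤ 0 → i=1, swap arr[1],arr[1] (no change) → [-6,-8,1,-2,-5,-9,-1,-7,-4,0]
j=2: arr[2]=1 > 0 → no swap
j=3: arr[3]=-2 ≤ 0 → i=2, swap arr[2],arr[3] → [-6,-8,-2,1,-5,-9,-1,-7,-4,0]
j=4: arr[4]=-5 ≤ 0 → i=3, swap arr[3],arr[4] → [-6,-8,-2,-5,1,-9,-1,-7,-4,0]
j=5: arr[5]=-9 ≤ 0 → i=4, swap arr[4],arr[5] → [-6,-8,-2,-5,-9,1,-1,-7,-4,0]
j=6: arr[6]=-1 ≤ 0 → i=5, swap arr[5],arr[6] → [-6,-8,-2,-5,-9,-1,1,-7,-4,0]
j=7: arr[7]=-7 ≤ 0 → i=6, swap arr[6],arr[7] → [-6,-8,-2,-5,-9,-1,-7,1,-4,0]
j=8: arr[8]=-4 ≤ 0 → i=7, swap arr[7],arr[8] → [-6,-8,-2,-5,-9,-1,-7,-4,1,0]
final swap arr[8],arr[9] → [-6,-8,-2,-5,-9,-1,-7,-4,0,1]; return 8

[-6,-8,-2,-5,-9,-1,-7,-4,0,1]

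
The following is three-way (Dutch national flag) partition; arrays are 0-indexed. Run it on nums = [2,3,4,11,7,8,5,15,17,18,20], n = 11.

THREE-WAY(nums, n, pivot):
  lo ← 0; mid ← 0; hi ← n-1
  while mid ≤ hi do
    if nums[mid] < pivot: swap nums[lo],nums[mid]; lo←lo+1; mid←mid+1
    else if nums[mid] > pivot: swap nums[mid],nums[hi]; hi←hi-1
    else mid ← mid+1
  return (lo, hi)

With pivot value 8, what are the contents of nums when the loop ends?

[2,3,4,5,7,8,15,17,18,20,11]

lo=0 mid=0 hi=10
2<8: swap(0,0), lo=1 mid=1 ⇒ [2,3,4,11,7,8,5,15,17,18,20]
3<8: swap(1,1), lo=2 mid=2 ⇒ [2,3,4,11,7,8,5,15,17,18,20]
4<8: swap(2,2), lo=3 mid=3 ⇒ [2,3,4,11,7,8,5,15,17,18,20]
11>8: swap(3,10), hi=9 ⇒ [2,3,4,20,7,8,5,15,17,18,11]
20>8: swap(3,9), hi=8 ⇒ [2,3,4,18,7,8,5,15,17,20,11]
18>8: swap(3,8), hi=7 ⇒ [2,3,4,17,7,8,5,15,18,20,11]
17>8: swap(3,7), hi=6 ⇒ [2,3,4,15,7,8,5,17,18,20,11]
15>8: swap(3,6), hi=5 ⇒ [2,3,4,5,7,8,15,17,18,20,11]
5<8: swap(3,3), lo=4 mid=4 ⇒ [2,3,4,5,7,8,15,17,18,20,11]
7<8: swap(4,4), lo=5 mid=5 ⇒ [2,3,4,5,7,8,15,17,18,20,11]
8=8: mid=6
done. lo=5 hi=5; nums=[2,3,4,5,7,8,15,17,18,20,11]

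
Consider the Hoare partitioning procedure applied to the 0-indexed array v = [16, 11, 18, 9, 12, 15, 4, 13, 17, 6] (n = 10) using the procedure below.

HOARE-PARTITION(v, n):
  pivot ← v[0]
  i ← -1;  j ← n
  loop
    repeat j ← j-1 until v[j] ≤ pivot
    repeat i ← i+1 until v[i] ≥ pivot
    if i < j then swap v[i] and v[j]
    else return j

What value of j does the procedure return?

6

pivot = v[0] = 16; i = -1, j = 10
j→9 (v[9]=6≤16), i→0 (v[0]=16≥16); i<j, swap → [6, 11, 18, 9, 12, 15, 4, 13, 17, 16]
j→7 (v[7]=13≤16), i→2 (v[2]=18≥16); i<j, swap → [6, 11, 13, 9, 12, 15, 4, 18, 17, 16]
j→6, i→7; i≥j, return j=6. v = [6, 11, 13, 9, 12, 15, 4, 18, 17, 16]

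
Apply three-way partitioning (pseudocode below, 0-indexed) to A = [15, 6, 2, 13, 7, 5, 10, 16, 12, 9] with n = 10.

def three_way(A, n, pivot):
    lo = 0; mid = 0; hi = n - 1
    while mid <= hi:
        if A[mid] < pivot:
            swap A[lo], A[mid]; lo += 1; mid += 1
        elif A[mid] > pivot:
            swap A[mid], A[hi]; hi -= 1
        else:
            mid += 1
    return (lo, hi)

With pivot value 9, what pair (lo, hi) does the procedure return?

(4, 4)

pivot = 9; lo=0, mid=0, hi=9
A[mid]=15>9: swap A[0],A[9]; hi=8 → [9, 6, 2, 13, 7, 5, 10, 16, 12, 15]
A[mid]=9=9: mid=1
A[mid]=6<9: swap A[0],A[1]; lo=1,mid=2 → [6, 9, 2, 13, 7, 5, 10, 16, 12, 15]
A[mid]=2<9: swap A[1],A[2]; lo=2,mid=3 → [6, 2, 9, 13, 7, 5, 10, 16, 12, 15]
A[mid]=13>9: swap A[3],A[8]; hi=7 → [6, 2, 9, 12, 7, 5, 10, 16, 13, 15]
A[mid]=12>9: swap A[3],A[7]; hi=6 → [6, 2, 9, 16, 7, 5, 10, 12, 13, 15]
A[mid]=16>9: swap A[3],A[6]; hi=5 → [6, 2, 9, 10, 7, 5, 16, 12, 13, 15]
A[mid]=10>9: swap A[3],A[5]; hi=4 → [6, 2, 9, 5, 7, 10, 16, 12, 13, 15]
A[mid]=5<9: swap A[2],A[3]; lo=3,mid=4 → [6, 2, 5, 9, 7, 10, 16, 12, 13, 15]
A[mid]=7<9: swap A[3],A[4]; lo=4,mid=5 → [6, 2, 5, 7, 9, 10, 16, 12, 13, 15]
end: lo=4, hi=4; A = [6, 2, 5, 7, 9, 10, 16, 12, 13, 15]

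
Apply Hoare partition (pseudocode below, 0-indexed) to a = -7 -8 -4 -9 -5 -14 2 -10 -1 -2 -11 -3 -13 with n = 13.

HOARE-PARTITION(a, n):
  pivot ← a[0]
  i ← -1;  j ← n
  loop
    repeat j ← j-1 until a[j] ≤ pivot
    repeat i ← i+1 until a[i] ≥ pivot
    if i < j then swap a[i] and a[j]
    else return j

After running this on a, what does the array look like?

-13 -8 -11 -9 -10 -14 2 -5 -1 -2 -4 -3 -7

pivot=-7
j stops at 12 (-13), i stops at 0 (-7); swap ⇒ -13 -8 -4 -9 -5 -14 2 -10 -1 -2 -11 -3 -7
j stops at 10 (-11), i stops at 2 (-4); swap ⇒ -13 -8 -11 -9 -5 -14 2 -10 -1 -2 -4 -3 -7
j stops at 7 (-10), i stops at 4 (-5); swap ⇒ -13 -8 -11 -9 -10 -14 2 -5 -1 -2 -4 -3 -7
j stops at 5, i stops at 6; i≥j ⇒ return 5. a=-13 -8 -11 -9 -10 -14 2 -5 -1 -2 -4 -3 -7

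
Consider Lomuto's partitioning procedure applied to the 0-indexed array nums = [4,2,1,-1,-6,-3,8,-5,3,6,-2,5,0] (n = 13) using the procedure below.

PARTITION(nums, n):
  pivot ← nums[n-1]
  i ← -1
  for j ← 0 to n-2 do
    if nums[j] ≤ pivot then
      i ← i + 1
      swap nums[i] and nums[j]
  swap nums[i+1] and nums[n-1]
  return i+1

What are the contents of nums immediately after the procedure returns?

pivot = nums[12] = 0; i = -1
j=0: nums[0]=4 > 0 → no swap
j=1: nums[1]=2 > 0 → no swap
j=2: nums[2]=1 > 0 → no swap
j=3: nums[3]=-1 ≤ 0 → i=0, swap nums[0],nums[3] → [-1,2,1,4,-6,-3,8,-5,3,6,-2,5,0]
j=4: nums[4]=-6 ≤ 0 → i=1, swap nums[1],nums[4] → [-1,-6,1,4,2,-3,8,-5,3,6,-2,5,0]
j=5: nums[5]=-3 ≤ 0 → i=2, swap nums[2],nums[5] → [-1,-6,-3,4,2,1,8,-5,3,6,-2,5,0]
j=6: nums[6]=8 > 0 → no swap
j=7: nums[7]=-5 ≤ 0 → i=3, swap nums[3],nums[7] → [-1,-6,-3,-5,2,1,8,4,3,6,-2,5,0]
j=8: nums[8]=3 > 0 → no swap
j=9: nums[9]=6 > 0 → no swap
j=10: nums[10]=-2 ≤ 0 → i=4, swap nums[4],nums[10] → [-1,-6,-3,-5,-2,1,8,4,3,6,2,5,0]
j=11: nums[11]=5 > 0 → no swap
final swap nums[5],nums[12] → [-1,-6,-3,-5,-2,0,8,4,3,6,2,5,1]; return 5

[-1,-6,-3,-5,-2,0,8,4,3,6,2,5,1]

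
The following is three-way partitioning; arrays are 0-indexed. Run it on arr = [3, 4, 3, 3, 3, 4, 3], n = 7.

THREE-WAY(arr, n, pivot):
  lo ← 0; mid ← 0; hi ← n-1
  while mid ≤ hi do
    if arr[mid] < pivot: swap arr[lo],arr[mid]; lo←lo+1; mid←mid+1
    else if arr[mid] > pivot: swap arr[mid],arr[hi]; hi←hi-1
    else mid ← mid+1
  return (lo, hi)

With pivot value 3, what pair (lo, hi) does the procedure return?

(0, 4)

lo=0 mid=0 hi=6
3=3: mid=1
4>3: swap(1,6), hi=5 ⇒ [3, 3, 3, 3, 3, 4, 4]
3=3: mid=2
3=3: mid=3
3=3: mid=4
3=3: mid=5
4>3: swap(5,5), hi=4 ⇒ [3, 3, 3, 3, 3, 4, 4]
done. lo=0 hi=4; arr=[3, 3, 3, 3, 3, 4, 4]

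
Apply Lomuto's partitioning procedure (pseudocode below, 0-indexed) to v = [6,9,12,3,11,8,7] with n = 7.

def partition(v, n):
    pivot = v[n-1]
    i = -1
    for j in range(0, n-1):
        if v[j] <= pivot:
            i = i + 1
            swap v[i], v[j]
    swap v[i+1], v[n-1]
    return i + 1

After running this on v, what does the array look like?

pivot = v[6] = 7; i = -1
j=0: v[0]=6 ≤ 7 → i=0, swap v[0],v[0] (no change) → [6,9,12,3,11,8,7]
j=1: v[1]=9 > 7 → no swap
j=2: v[2]=12 > 7 → no swap
j=3: v[3]=3 ≤ 7 → i=1, swap v[1],v[3] → [6,3,12,9,11,8,7]
j=4: v[4]=11 > 7 → no swap
j=5: v[5]=8 > 7 → no swap
final swap v[2],v[6] → [6,3,7,9,11,8,12]; return 2

[6,3,7,9,11,8,12]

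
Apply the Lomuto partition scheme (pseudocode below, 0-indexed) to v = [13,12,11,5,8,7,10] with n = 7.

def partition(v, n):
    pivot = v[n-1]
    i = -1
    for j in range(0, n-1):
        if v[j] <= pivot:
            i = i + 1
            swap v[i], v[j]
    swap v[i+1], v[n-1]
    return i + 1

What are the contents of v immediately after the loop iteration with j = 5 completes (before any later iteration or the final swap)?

pivot=10, i=-1
j=0: 13>10, skip
j=1: 12>10, skip
j=2: 11>10, skip
j=3: 5≤10, i=0, swap(0,3) ⇒ [5,12,11,13,8,7,10]
j=4: 8≤10, i=1, swap(1,4) ⇒ [5,8,11,13,12,7,10]
j=5: 7≤10, i=2, swap(2,5) ⇒ [5,8,7,13,12,11,10]
(after j=5) v = [5,8,7,13,12,11,10]

[5,8,7,13,12,11,10]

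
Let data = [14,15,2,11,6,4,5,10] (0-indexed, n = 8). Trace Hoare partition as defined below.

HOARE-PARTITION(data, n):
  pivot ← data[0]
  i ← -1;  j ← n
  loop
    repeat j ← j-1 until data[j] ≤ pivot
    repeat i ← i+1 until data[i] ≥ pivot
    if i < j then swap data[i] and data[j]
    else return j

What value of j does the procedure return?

pivot=14
j stops at 7 (10), i stops at 0 (14); swap ⇒ [10,15,2,11,6,4,5,14]
j stops at 6 (5), i stops at 1 (15); swap ⇒ [10,5,2,11,6,4,15,14]
j stops at 5, i stops at 6; i≥j ⇒ return 5. data=[10,5,2,11,6,4,15,14]

5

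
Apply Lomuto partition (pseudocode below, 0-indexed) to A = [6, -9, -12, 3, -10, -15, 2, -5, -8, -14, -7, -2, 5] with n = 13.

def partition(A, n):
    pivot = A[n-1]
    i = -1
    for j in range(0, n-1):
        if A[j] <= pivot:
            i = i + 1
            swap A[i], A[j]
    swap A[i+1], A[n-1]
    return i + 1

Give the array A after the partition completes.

[-9, -12, 3, -10, -15, 2, -5, -8, -14, -7, -2, 5, 6]

pivot=5, i=-1
j=0: 6>5, skip
j=1: -9≤5, i=0, swap(0,1) ⇒ [-9, 6, -12, 3, -10, -15, 2, -5, -8, -14, -7, -2, 5]
j=2: -12≤5, i=1, swap(1,2) ⇒ [-9, -12, 6, 3, -10, -15, 2, -5, -8, -14, -7, -2, 5]
j=3: 3≤5, i=2, swap(2,3) ⇒ [-9, -12, 3, 6, -10, -15, 2, -5, -8, -14, -7, -2, 5]
j=4: -10≤5, i=3, swap(3,4) ⇒ [-9, -12, 3, -10, 6, -15, 2, -5, -8, -14, -7, -2, 5]
j=5: -15≤5, i=4, swap(4,5) ⇒ [-9, -12, 3, -10, -15, 6, 2, -5, -8, -14, -7, -2, 5]
j=6: 2≤5, i=5, swap(5,6) ⇒ [-9, -12, 3, -10, -15, 2, 6, -5, -8, -14, -7, -2, 5]
j=7: -5≤5, i=6, swap(6,7) ⇒ [-9, -12, 3, -10, -15, 2, -5, 6, -8, -14, -7, -2, 5]
j=8: -8≤5, i=7, swap(7,8) ⇒ [-9, -12, 3, -10, -15, 2, -5, -8, 6, -14, -7, -2, 5]
j=9: -14≤5, i=8, swap(8,9) ⇒ [-9, -12, 3, -10, -15, 2, -5, -8, -14, 6, -7, -2, 5]
j=10: -7≤5, i=9, swap(9,10) ⇒ [-9, -12, 3, -10, -15, 2, -5, -8, -14, -7, 6, -2, 5]
j=11: -2≤5, i=10, swap(10,11) ⇒ [-9, -12, 3, -10, -15, 2, -5, -8, -14, -7, -2, 6, 5]
swap(11,12) ⇒ [-9, -12, 3, -10, -15, 2, -5, -8, -14, -7, -2, 5, 6]; return 11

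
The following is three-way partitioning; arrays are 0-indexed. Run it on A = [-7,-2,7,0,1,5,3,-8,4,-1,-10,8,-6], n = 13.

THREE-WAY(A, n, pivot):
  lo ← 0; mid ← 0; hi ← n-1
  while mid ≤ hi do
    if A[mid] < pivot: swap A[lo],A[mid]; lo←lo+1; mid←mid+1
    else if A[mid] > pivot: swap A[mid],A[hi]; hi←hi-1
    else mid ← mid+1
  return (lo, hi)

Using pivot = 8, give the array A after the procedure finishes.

pivot = 8; lo=0, mid=0, hi=12
A[mid]=-7<8: swap A[0],A[0]; lo=1,mid=1 → [-7,-2,7,0,1,5,3,-8,4,-1,-10,8,-6]
A[mid]=-2<8: swap A[1],A[1]; lo=2,mid=2 → [-7,-2,7,0,1,5,3,-8,4,-1,-10,8,-6]
A[mid]=7<8: swap A[2],A[2]; lo=3,mid=3 → [-7,-2,7,0,1,5,3,-8,4,-1,-10,8,-6]
A[mid]=0<8: swap A[3],A[3]; lo=4,mid=4 → [-7,-2,7,0,1,5,3,-8,4,-1,-10,8,-6]
A[mid]=1<8: swap A[4],A[4]; lo=5,mid=5 → [-7,-2,7,0,1,5,3,-8,4,-1,-10,8,-6]
A[mid]=5<8: swap A[5],A[5]; lo=6,mid=6 → [-7,-2,7,0,1,5,3,-8,4,-1,-10,8,-6]
A[mid]=3<8: swap A[6],A[6]; lo=7,mid=7 → [-7,-2,7,0,1,5,3,-8,4,-1,-10,8,-6]
A[mid]=-8<8: swap A[7],A[7]; lo=8,mid=8 → [-7,-2,7,0,1,5,3,-8,4,-1,-10,8,-6]
A[mid]=4<8: swap A[8],A[8]; lo=9,mid=9 → [-7,-2,7,0,1,5,3,-8,4,-1,-10,8,-6]
A[mid]=-1<8: swap A[9],A[9]; lo=10,mid=10 → [-7,-2,7,0,1,5,3,-8,4,-1,-10,8,-6]
A[mid]=-10<8: swap A[10],A[10]; lo=11,mid=11 → [-7,-2,7,0,1,5,3,-8,4,-1,-10,8,-6]
A[mid]=8=8: mid=12
A[mid]=-6<8: swap A[11],A[12]; lo=12,mid=13 → [-7,-2,7,0,1,5,3,-8,4,-1,-10,-6,8]
end: lo=12, hi=12; A = [-7,-2,7,0,1,5,3,-8,4,-1,-10,-6,8]

[-7,-2,7,0,1,5,3,-8,4,-1,-10,-6,8]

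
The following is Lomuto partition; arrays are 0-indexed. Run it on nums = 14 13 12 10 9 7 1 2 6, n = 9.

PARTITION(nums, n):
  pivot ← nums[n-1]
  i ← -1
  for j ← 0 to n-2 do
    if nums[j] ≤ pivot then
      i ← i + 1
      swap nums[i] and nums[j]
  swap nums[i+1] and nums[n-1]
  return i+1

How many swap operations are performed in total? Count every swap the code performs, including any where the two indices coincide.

pivot = nums[8] = 6; i = -1
j=0: nums[0]=14 > 6 → no swap
j=1: nums[1]=13 > 6 → no swap
j=2: nums[2]=12 > 6 → no swap
j=3: nums[3]=10 > 6 → no swap
j=4: nums[4]=9 > 6 → no swap
j=5: nums[5]=7 > 6 → no swap
j=6: nums[6]=1 ≤ 6 → i=0, swap nums[0],nums[6] → 1 13 12 10 9 7 14 2 6
j=7: nums[7]=2 ≤ 6 → i=1, swap nums[1],nums[7] → 1 2 12 10 9 7 14 13 6
final swap nums[2],nums[8] → 1 2 6 10 9 7 14 13 12; return 2

3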